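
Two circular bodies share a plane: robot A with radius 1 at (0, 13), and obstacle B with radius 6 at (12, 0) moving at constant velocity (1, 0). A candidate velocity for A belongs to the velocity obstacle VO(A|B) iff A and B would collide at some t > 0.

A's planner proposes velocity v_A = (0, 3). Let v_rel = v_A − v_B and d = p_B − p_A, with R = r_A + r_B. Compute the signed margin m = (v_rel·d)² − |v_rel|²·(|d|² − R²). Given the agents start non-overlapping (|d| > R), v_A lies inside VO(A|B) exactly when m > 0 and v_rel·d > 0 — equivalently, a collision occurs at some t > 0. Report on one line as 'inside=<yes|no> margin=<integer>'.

d = (12, -13),  |d|² = 313;  R = 1+6 = 7,  c = 313−7² = 264
v_rel = (-1, 3),  |v_rel|² = 10;  v_rel·d = (-1)·(12) + (3)·(-13) = -51
10·t² + 102·t + 264 = 0  ⇒  m = (-51)² − 10·264 = -39
m = -39 < 0,  v_rel·d = -51 < 0  ⇒  outside

inside=no margin=-39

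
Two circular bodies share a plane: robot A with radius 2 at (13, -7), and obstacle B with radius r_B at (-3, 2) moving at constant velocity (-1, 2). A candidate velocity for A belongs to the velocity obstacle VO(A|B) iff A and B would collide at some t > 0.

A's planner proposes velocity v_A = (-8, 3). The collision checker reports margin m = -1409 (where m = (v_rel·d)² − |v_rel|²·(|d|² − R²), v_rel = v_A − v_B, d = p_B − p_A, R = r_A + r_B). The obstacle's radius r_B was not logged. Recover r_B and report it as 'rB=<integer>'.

m = -1409
d = (-16, 9);  v_rel = (-7, 1),  |v_rel|² = 50
v_rel×d = (-7)·(9) − (1)·(-16) = -47
since m = R²·50 − (-47)²:  R² = (2209 + -1409) / 50 = 16
R = √16 = 4  ⇒  r_B = 4 − 2 = 2

rB=2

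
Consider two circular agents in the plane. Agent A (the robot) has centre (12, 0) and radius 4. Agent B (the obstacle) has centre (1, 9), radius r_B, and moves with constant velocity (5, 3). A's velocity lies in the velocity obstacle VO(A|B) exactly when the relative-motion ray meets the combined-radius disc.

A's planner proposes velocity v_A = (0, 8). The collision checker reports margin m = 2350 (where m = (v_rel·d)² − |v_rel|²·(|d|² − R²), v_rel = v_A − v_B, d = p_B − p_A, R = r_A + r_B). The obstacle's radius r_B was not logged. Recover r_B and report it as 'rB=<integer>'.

m = 2350
d = (-11, 9);  v_rel = (-5, 5),  |v_rel|² = 50
v_rel×d = (-5)·(9) − (5)·(-11) = 10
since m = R²·50 − 10²:  R² = (100 + 2350) / 50 = 49
R = √49 = 7  ⇒  r_B = 7 − 4 = 3

rB=3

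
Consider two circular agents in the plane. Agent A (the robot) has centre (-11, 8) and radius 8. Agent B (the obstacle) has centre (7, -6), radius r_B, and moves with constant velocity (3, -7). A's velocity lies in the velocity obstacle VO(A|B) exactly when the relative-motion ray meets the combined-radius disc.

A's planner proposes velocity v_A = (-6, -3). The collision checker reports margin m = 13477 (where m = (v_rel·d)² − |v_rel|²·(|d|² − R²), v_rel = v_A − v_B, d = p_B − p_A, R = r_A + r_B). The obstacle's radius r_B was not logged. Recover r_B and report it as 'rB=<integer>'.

m = 13477
d = (18, -14);  v_rel = (-9, 4),  |v_rel|² = 97
v_rel×d = (-9)·(-14) − (4)·(18) = 54
since m = R²·97 − 54²:  R² = (2916 + 13477) / 97 = 169
R = √169 = 13  ⇒  r_B = 13 − 8 = 5

rB=5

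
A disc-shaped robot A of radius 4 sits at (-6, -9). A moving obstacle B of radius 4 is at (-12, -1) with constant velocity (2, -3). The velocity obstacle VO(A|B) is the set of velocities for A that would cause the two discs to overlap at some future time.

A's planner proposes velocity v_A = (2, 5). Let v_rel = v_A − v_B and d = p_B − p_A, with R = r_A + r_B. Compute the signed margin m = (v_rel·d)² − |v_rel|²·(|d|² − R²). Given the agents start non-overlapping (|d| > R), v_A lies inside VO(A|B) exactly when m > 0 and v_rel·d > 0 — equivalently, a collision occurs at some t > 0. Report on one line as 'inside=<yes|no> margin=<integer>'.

d = (-6, 8),  |d|² = 100;  R = 4+4 = 8,  c = 100−8² = 36
v_rel = (0, 8),  |v_rel|² = 64;  v_rel·d = (0)·(-6) + (8)·(8) = 64
64·t² − 128·t + 36 = 0  ⇒  m = 64² − 64·36 = 1792
m = 1792 > 0,  v_rel·d = 64 > 0  ⇒  inside

inside=yes margin=1792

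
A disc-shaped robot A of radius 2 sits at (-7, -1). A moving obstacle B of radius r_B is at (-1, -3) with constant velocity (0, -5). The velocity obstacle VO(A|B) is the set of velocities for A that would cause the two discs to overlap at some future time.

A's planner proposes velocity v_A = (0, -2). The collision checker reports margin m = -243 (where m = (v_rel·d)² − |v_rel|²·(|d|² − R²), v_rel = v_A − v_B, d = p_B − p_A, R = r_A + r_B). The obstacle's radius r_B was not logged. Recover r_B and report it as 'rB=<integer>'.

m = -243
d = (6, -2);  v_rel = (0, 3),  |v_rel|² = 9
v_rel×d = (0)·(-2) − (3)·(6) = -18
since m = R²·9 − (-18)²:  R² = (324 + -243) / 9 = 9
R = √9 = 3  ⇒  r_B = 3 − 2 = 1

rB=1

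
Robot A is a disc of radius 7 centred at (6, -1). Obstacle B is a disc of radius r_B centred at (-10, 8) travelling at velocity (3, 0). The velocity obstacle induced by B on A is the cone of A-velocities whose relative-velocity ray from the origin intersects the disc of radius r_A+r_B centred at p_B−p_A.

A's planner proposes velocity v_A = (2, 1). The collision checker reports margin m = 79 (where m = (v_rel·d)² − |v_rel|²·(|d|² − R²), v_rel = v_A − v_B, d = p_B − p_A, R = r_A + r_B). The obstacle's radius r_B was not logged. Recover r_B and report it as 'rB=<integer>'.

m = 79
d = (-16, 9);  v_rel = (-1, 1),  |v_rel|² = 2
v_rel×d = (-1)·(9) − (1)·(-16) = 7
since m = R²·2 − 7²:  R² = (49 + 79) / 2 = 64
R = √64 = 8  ⇒  r_B = 8 − 7 = 1

rB=1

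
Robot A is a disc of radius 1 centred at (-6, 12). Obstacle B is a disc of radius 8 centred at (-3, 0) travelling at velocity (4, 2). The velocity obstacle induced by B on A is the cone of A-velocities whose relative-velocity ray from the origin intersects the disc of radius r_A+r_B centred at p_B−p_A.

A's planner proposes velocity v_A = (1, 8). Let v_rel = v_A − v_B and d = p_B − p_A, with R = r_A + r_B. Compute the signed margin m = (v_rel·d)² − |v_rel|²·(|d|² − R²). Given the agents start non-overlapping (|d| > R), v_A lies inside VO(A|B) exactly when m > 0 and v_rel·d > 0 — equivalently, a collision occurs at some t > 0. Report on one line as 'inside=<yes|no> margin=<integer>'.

d = (3, -12),  |d|² = 153;  R = 1+8 = 9,  c = 153−9² = 72
v_rel = (-3, 6),  |v_rel|² = 45;  v_rel·d = (-3)·(3) + (6)·(-12) = -81
45·t² + 162·t + 72 = 0  ⇒  m = (-81)² − 45·72 = 3321
m = 3321 > 0,  v_rel·d = -81 < 0  ⇒  outside

inside=no margin=3321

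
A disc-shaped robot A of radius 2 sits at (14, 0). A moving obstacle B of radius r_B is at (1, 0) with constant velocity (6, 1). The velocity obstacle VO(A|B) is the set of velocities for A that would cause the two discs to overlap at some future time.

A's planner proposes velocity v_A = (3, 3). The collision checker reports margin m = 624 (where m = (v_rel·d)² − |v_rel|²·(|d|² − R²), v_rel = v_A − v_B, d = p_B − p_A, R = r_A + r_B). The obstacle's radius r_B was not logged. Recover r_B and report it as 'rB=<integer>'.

m = 624
d = (-13, 0);  v_rel = (-3, 2),  |v_rel|² = 13
v_rel×d = (-3)·(0) − (2)·(-13) = 26
since m = R²·13 − 26²:  R² = (676 + 624) / 13 = 100
R = √100 = 10  ⇒  r_B = 10 − 2 = 8

rB=8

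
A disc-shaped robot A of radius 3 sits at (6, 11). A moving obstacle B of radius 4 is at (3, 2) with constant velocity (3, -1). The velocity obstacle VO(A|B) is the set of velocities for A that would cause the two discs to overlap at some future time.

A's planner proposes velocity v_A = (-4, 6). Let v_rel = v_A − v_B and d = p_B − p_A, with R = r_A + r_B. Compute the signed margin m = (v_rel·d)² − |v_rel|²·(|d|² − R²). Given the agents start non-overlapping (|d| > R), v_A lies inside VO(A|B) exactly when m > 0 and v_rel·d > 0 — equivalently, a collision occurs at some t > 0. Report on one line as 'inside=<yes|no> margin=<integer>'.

d = (-3, -9),  |d|² = 90;  R = 3+4 = 7,  c = 90−7² = 41
v_rel = (-7, 7),  |v_rel|² = 98;  v_rel·d = (-7)·(-3) + (7)·(-9) = -42
98·t² + 84·t + 41 = 0  ⇒  m = (-42)² − 98·41 = -2254
m = -2254 < 0,  v_rel·d = -42 < 0  ⇒  outside

inside=no margin=-2254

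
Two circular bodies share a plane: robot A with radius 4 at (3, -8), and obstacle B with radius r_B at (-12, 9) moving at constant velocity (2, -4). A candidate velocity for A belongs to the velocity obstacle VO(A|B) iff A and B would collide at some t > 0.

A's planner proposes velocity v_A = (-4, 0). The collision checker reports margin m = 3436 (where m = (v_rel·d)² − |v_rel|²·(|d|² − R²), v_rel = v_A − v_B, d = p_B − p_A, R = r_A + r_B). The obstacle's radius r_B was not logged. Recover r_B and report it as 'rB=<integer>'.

m = 3436
d = (-15, 17);  v_rel = (-6, 4),  |v_rel|² = 52
v_rel×d = (-6)·(17) − (4)·(-15) = -42
since m = R²·52 − (-42)²:  R² = (1764 + 3436) / 52 = 100
R = √100 = 10  ⇒  r_B = 10 − 4 = 6

rB=6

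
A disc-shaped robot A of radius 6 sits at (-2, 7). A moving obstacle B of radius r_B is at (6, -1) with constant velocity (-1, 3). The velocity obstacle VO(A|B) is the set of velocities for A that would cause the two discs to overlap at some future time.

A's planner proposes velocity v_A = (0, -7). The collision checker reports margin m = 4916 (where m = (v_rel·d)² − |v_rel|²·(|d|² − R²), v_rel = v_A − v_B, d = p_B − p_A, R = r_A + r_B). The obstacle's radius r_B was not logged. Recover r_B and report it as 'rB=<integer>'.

m = 4916
d = (8, -8);  v_rel = (1, -10),  |v_rel|² = 101
v_rel×d = (1)·(-8) − (-10)·(8) = 72
since m = R²·101 − 72²:  R² = (5184 + 4916) / 101 = 100
R = √100 = 10  ⇒  r_B = 10 − 6 = 4

rB=4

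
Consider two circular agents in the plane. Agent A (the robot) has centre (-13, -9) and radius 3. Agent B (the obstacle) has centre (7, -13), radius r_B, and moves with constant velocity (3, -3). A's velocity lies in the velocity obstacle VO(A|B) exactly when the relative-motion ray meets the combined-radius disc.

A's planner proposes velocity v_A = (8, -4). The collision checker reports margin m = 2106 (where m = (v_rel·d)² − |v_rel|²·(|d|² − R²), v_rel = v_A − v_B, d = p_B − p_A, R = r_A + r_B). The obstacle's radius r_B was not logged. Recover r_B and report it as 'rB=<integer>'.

m = 2106
d = (20, -4);  v_rel = (5, -1),  |v_rel|² = 26
v_rel×d = (5)·(-4) − (-1)·(20) = 0
since m = R²·26 − 0²:  R² = (0 + 2106) / 26 = 81
R = √81 = 9  ⇒  r_B = 9 − 3 = 6

rB=6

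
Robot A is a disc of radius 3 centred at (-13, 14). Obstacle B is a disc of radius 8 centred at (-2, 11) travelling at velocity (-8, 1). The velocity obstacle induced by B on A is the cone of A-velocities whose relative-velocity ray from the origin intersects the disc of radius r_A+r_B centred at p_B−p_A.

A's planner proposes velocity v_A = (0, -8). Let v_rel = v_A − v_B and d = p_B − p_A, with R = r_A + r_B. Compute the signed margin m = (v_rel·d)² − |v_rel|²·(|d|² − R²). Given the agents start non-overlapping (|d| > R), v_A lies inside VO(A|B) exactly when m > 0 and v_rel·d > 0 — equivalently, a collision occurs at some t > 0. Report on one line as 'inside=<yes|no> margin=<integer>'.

d = (11, -3),  |d|² = 130;  R = 3+8 = 11,  c = 130−11² = 9
v_rel = (8, -9),  |v_rel|² = 145;  v_rel·d = (8)·(11) + (-9)·(-3) = 115
145·t² − 230·t + 9 = 0  ⇒  m = 115² − 145·9 = 11920
m = 11920 > 0,  v_rel·d = 115 > 0  ⇒  inside

inside=yes margin=11920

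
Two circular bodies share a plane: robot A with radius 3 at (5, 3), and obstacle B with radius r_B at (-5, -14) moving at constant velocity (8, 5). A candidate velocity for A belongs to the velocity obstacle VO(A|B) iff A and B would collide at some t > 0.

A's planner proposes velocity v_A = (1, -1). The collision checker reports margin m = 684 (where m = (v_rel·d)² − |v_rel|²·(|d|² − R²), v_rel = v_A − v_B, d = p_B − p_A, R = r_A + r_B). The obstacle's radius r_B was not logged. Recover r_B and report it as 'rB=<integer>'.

m = 684
d = (-10, -17);  v_rel = (-7, -6),  |v_rel|² = 85
v_rel×d = (-7)·(-17) − (-6)·(-10) = 59
since m = R²·85 − 59²:  R² = (3481 + 684) / 85 = 49
R = √49 = 7  ⇒  r_B = 7 − 3 = 4

rB=4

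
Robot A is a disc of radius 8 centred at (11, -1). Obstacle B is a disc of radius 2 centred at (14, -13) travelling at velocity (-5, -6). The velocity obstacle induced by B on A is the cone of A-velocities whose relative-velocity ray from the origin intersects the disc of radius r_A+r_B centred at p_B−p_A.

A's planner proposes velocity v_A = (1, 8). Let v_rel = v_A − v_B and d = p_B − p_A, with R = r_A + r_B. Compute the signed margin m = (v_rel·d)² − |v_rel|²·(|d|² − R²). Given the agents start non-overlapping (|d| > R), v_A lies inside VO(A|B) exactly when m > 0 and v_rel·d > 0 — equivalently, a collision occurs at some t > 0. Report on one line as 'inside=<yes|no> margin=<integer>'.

d = (3, -12),  |d|² = 153;  R = 8+2 = 10,  c = 153−10² = 53
v_rel = (6, 14),  |v_rel|² = 232;  v_rel·d = (6)·(3) + (14)·(-12) = -150
232·t² + 300·t + 53 = 0  ⇒  m = (-150)² − 232·53 = 10204
m = 10204 > 0,  v_rel·d = -150 < 0  ⇒  outside

inside=no margin=10204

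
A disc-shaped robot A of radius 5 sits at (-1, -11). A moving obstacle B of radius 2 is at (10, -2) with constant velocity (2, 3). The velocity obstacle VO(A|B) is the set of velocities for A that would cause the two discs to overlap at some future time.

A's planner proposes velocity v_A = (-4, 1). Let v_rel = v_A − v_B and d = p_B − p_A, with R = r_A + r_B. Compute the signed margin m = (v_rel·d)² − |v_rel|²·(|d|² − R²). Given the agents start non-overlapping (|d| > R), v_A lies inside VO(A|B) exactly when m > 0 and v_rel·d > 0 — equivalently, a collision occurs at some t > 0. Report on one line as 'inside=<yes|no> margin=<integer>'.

d = (11, 9),  |d|² = 202;  R = 5+2 = 7,  c = 202−7² = 153
v_rel = (-6, -2),  |v_rel|² = 40;  v_rel·d = (-6)·(11) + (-2)·(9) = -84
40·t² + 168·t + 153 = 0  ⇒  m = (-84)² − 40·153 = 936
m = 936 > 0,  v_rel·d = -84 < 0  ⇒  outside

inside=no margin=936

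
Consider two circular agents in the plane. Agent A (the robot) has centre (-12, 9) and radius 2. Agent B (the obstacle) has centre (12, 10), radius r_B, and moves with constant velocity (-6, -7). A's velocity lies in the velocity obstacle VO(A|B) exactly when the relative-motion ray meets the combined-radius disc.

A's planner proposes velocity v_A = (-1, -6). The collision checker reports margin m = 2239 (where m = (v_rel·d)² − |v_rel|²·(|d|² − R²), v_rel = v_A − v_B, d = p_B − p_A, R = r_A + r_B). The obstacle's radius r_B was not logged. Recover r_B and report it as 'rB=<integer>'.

m = 2239
d = (24, 1);  v_rel = (5, 1),  |v_rel|² = 26
v_rel×d = (5)·(1) − (1)·(24) = -19
since m = R²·26 − (-19)²:  R² = (361 + 2239) / 26 = 100
R = √100 = 10  ⇒  r_B = 10 − 2 = 8

rB=8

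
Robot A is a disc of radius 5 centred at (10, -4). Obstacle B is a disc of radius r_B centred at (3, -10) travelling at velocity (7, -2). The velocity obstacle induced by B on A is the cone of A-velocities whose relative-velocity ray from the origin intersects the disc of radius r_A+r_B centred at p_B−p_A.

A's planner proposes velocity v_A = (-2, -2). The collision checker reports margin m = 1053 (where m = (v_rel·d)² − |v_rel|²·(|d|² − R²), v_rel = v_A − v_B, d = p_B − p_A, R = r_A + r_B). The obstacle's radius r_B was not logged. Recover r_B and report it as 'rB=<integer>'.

m = 1053
d = (-7, -6);  v_rel = (-9, 0),  |v_rel|² = 81
v_rel×d = (-9)·(-6) − (0)·(-7) = 54
since m = R²·81 − 54²:  R² = (2916 + 1053) / 81 = 49
R = √49 = 7  ⇒  r_B = 7 − 5 = 2

rB=2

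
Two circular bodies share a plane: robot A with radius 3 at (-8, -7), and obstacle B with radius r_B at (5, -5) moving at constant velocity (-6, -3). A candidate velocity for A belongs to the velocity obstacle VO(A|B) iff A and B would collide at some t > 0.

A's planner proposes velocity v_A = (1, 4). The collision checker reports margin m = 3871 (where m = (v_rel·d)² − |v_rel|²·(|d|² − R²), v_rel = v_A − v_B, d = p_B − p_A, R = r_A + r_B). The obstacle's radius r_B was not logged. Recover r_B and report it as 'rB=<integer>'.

m = 3871
d = (13, 2);  v_rel = (7, 7),  |v_rel|² = 98
v_rel×d = (7)·(2) − (7)·(13) = -77
since m = R²·98 − (-77)²:  R² = (5929 + 3871) / 98 = 100
R = √100 = 10  ⇒  r_B = 10 − 3 = 7

rB=7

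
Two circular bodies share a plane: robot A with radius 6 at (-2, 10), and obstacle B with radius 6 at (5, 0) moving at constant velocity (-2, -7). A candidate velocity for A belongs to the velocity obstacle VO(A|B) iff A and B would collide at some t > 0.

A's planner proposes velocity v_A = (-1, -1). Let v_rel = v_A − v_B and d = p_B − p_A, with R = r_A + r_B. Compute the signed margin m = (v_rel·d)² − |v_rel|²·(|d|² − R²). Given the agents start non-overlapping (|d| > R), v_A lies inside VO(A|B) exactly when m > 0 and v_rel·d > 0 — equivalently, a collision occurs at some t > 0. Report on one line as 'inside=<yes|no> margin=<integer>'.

d = (7, -10),  |d|² = 149;  R = 6+6 = 12,  c = 149−12² = 5
v_rel = (1, 6),  |v_rel|² = 37;  v_rel·d = (1)·(7) + (6)·(-10) = -53
37·t² + 106·t + 5 = 0  ⇒  m = (-53)² − 37·5 = 2624
m = 2624 > 0,  v_rel·d = -53 < 0  ⇒  outside

inside=no margin=2624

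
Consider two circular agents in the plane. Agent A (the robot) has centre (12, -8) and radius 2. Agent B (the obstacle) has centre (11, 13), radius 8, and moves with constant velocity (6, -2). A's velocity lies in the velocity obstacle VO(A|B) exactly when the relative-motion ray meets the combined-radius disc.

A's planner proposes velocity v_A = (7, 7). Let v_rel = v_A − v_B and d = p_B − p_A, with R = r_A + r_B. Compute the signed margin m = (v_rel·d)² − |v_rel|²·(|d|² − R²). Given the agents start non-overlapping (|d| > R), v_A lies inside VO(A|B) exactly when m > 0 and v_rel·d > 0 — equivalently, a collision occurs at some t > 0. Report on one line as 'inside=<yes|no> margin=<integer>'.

d = (-1, 21),  |d|² = 442;  R = 2+8 = 10,  c = 442−10² = 342
v_rel = (1, 9),  |v_rel|² = 82;  v_rel·d = (1)·(-1) + (9)·(21) = 188
82·t² − 376·t + 342 = 0  ⇒  m = 188² − 82·342 = 7300
m = 7300 > 0,  v_rel·d = 188 > 0  ⇒  inside

inside=yes margin=7300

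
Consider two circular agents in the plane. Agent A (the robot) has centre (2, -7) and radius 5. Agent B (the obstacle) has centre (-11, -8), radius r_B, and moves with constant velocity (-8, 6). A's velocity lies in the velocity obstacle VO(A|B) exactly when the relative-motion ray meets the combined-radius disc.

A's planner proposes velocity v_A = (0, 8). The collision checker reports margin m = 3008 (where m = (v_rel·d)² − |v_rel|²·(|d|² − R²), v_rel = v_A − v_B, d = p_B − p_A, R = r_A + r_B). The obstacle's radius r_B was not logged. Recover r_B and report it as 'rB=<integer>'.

m = 3008
d = (-13, -1);  v_rel = (8, 2),  |v_rel|² = 68
v_rel×d = (8)·(-1) − (2)·(-13) = 18
since m = R²·68 − 18²:  R² = (324 + 3008) / 68 = 49
R = √49 = 7  ⇒  r_B = 7 − 5 = 2

rB=2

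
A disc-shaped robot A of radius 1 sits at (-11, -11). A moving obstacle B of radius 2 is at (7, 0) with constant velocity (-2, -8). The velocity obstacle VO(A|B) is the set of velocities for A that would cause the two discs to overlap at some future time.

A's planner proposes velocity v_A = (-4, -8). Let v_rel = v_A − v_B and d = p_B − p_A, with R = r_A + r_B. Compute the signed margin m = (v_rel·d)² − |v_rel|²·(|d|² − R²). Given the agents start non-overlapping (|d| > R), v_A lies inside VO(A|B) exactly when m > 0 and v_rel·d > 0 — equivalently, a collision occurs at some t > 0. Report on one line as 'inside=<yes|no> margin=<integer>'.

d = (18, 11),  |d|² = 445;  R = 1+2 = 3,  c = 445−3² = 436
v_rel = (-2, 0),  |v_rel|² = 4;  v_rel·d = (-2)·(18) + (0)·(11) = -36
4·t² + 72·t + 436 = 0  ⇒  m = (-36)² − 4·436 = -448
m = -448 < 0,  v_rel·d = -36 < 0  ⇒  outside

inside=no margin=-448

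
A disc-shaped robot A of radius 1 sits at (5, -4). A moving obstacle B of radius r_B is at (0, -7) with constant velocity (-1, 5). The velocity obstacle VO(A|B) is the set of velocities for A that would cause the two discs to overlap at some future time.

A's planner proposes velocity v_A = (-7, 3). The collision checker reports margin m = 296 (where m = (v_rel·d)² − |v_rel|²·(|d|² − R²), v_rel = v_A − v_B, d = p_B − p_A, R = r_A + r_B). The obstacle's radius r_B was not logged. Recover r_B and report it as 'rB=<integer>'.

m = 296
d = (-5, -3);  v_rel = (-6, -2),  |v_rel|² = 40
v_rel×d = (-6)·(-3) − (-2)·(-5) = 8
since m = R²·40 − 8²:  R² = (64 + 296) / 40 = 9
R = √9 = 3  ⇒  r_B = 3 − 1 = 2

rB=2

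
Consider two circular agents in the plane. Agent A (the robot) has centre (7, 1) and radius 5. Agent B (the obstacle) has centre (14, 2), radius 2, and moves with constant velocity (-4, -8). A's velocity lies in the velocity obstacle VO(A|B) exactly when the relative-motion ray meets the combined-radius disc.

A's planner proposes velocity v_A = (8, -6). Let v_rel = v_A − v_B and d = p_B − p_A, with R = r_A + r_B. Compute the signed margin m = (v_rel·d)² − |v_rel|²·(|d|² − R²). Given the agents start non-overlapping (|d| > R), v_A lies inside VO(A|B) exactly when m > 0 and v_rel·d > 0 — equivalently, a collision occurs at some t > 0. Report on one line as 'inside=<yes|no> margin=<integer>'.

d = (7, 1),  |d|² = 50;  R = 5+2 = 7,  c = 50−7² = 1
v_rel = (12, 2),  |v_rel|² = 148;  v_rel·d = (12)·(7) + (2)·(1) = 86
148·t² − 172·t + 1 = 0  ⇒  m = 86² − 148·1 = 7248
m = 7248 > 0,  v_rel·d = 86 > 0  ⇒  inside

inside=yes margin=7248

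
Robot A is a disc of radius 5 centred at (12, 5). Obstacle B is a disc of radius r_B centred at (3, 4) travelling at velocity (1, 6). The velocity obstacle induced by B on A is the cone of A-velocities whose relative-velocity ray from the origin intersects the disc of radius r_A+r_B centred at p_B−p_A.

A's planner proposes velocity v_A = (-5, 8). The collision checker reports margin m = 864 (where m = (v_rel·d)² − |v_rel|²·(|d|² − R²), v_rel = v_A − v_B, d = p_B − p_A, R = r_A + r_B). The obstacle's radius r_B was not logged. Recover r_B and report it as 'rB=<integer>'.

m = 864
d = (-9, -1);  v_rel = (-6, 2),  |v_rel|² = 40
v_rel×d = (-6)·(-1) − (2)·(-9) = 24
since m = R²·40 − 24²:  R² = (576 + 864) / 40 = 36
R = √36 = 6  ⇒  r_B = 6 − 5 = 1

rB=1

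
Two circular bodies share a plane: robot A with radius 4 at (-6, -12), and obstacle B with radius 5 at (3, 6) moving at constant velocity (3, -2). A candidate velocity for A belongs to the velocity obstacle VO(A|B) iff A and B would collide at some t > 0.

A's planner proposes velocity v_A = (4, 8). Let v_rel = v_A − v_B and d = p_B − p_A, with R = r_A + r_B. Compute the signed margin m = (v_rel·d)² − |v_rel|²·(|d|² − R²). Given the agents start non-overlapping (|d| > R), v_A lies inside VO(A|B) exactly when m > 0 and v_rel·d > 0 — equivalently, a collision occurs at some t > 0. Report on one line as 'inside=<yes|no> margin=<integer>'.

d = (9, 18),  |d|² = 405;  R = 4+5 = 9,  c = 405−9² = 324
v_rel = (1, 10),  |v_rel|² = 101;  v_rel·d = (1)·(9) + (10)·(18) = 189
101·t² − 378·t + 324 = 0  ⇒  m = 189² − 101·324 = 2997
m = 2997 > 0,  v_rel·d = 189 > 0  ⇒  inside

inside=yes margin=2997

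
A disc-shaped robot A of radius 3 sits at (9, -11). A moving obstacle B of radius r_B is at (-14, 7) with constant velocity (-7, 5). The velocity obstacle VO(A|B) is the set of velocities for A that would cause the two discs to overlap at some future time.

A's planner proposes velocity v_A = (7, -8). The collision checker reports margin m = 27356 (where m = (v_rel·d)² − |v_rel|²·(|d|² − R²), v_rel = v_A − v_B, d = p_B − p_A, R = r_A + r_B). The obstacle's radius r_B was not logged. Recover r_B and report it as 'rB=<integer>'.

m = 27356
d = (-23, 18);  v_rel = (14, -13),  |v_rel|² = 365
v_rel×d = (14)·(18) − (-13)·(-23) = -47
since m = R²·365 − (-47)²:  R² = (2209 + 27356) / 365 = 81
R = √81 = 9  ⇒  r_B = 9 − 3 = 6

rB=6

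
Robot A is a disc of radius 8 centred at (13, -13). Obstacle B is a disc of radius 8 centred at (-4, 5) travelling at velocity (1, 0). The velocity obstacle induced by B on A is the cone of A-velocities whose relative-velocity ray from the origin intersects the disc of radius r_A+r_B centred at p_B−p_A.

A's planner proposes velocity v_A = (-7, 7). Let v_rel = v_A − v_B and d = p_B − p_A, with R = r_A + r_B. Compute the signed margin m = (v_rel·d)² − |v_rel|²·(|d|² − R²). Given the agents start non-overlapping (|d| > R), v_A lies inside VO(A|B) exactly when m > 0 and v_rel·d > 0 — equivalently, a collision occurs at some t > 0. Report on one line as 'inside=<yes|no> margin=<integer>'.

d = (-17, 18),  |d|² = 613;  R = 8+8 = 16,  c = 613−16² = 357
v_rel = (-8, 7),  |v_rel|² = 113;  v_rel·d = (-8)·(-17) + (7)·(18) = 262
113·t² − 524·t + 357 = 0  ⇒  m = 262² − 113·357 = 28303
m = 28303 > 0,  v_rel·d = 262 > 0  ⇒  inside

inside=yes margin=28303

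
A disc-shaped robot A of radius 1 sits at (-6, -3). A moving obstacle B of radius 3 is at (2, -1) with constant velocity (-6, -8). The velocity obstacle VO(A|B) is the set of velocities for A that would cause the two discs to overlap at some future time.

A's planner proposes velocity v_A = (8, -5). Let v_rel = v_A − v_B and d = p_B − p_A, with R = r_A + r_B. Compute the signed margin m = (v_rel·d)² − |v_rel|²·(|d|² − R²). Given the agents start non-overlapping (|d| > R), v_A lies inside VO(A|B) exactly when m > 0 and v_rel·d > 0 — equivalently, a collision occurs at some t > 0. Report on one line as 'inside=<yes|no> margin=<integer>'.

d = (8, 2),  |d|² = 68;  R = 1+3 = 4,  c = 68−4² = 52
v_rel = (14, 3),  |v_rel|² = 205;  v_rel·d = (14)·(8) + (3)·(2) = 118
205·t² − 236·t + 52 = 0  ⇒  m = 118² − 205·52 = 3264
m = 3264 > 0,  v_rel·d = 118 > 0  ⇒  inside

inside=yes margin=3264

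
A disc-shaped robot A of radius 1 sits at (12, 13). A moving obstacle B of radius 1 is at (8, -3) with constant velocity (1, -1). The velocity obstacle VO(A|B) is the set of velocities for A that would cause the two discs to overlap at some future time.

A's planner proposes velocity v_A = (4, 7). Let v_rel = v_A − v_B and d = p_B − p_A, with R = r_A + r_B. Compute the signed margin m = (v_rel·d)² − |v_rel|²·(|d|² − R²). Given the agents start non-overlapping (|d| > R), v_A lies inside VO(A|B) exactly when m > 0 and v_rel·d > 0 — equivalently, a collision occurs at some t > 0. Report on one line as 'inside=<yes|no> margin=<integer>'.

d = (-4, -16),  |d|² = 272;  R = 1+1 = 2,  c = 272−2² = 268
v_rel = (3, 8),  |v_rel|² = 73;  v_rel·d = (3)·(-4) + (8)·(-16) = -140
73·t² + 280·t + 268 = 0  ⇒  m = (-140)² − 73·268 = 36
m = 36 > 0,  v_rel·d = -140 < 0  ⇒  outside

inside=no margin=36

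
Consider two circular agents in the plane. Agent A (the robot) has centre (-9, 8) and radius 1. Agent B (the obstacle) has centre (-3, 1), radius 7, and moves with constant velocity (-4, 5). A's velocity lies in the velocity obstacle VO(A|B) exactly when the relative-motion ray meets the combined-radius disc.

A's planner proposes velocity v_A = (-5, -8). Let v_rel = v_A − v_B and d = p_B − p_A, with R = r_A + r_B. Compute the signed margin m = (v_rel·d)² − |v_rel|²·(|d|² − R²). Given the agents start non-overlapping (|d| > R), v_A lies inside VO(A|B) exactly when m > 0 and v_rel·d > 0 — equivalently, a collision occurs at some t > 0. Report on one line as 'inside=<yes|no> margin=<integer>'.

d = (6, -7),  |d|² = 85;  R = 1+7 = 8,  c = 85−8² = 21
v_rel = (-1, -13),  |v_rel|² = 170;  v_rel·d = (-1)·(6) + (-13)·(-7) = 85
170·t² − 170·t + 21 = 0  ⇒  m = 85² − 170·21 = 3655
m = 3655 > 0,  v_rel·d = 85 > 0  ⇒  inside

inside=yes margin=3655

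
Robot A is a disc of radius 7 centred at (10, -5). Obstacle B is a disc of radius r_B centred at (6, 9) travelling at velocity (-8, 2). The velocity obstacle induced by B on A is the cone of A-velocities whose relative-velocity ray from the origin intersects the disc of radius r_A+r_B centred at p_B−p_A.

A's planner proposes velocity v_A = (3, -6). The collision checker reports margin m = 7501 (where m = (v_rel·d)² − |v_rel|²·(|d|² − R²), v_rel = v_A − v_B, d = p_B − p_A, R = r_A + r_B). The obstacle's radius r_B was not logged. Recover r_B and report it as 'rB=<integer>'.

m = 7501
d = (-4, 14);  v_rel = (11, -8),  |v_rel|² = 185
v_rel×d = (11)·(14) − (-8)·(-4) = 122
since m = R²·185 − 122²:  R² = (14884 + 7501) / 185 = 121
R = √121 = 11  ⇒  r_B = 11 − 7 = 4

rB=4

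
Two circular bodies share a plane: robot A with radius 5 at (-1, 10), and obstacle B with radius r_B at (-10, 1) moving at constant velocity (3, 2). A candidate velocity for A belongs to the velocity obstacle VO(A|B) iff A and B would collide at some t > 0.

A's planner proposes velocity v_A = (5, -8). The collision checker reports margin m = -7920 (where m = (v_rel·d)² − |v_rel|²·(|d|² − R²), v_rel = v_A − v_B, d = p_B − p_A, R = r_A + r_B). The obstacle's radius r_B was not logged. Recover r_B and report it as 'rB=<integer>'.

m = -7920
d = (-9, -9);  v_rel = (2, -10),  |v_rel|² = 104
v_rel×d = (2)·(-9) − (-10)·(-9) = -108
since m = R²·104 − (-108)²:  R² = (11664 + -7920) / 104 = 36
R = √36 = 6  ⇒  r_B = 6 − 5 = 1

rB=1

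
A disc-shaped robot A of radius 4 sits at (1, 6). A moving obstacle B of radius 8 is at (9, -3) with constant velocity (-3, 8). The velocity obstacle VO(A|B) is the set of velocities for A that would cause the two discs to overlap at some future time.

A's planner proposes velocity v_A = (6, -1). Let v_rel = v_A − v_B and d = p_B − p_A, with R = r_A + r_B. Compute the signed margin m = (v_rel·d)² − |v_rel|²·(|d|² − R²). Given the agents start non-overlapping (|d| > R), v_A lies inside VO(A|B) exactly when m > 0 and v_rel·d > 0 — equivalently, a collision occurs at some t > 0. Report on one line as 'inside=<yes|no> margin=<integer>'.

d = (8, -9),  |d|² = 145;  R = 4+8 = 12,  c = 145−12² = 1
v_rel = (9, -9),  |v_rel|² = 162;  v_rel·d = (9)·(8) + (-9)·(-9) = 153
162·t² − 306·t + 1 = 0  ⇒  m = 153² − 162·1 = 23247
m = 23247 > 0,  v_rel·d = 153 > 0  ⇒  inside

inside=yes margin=23247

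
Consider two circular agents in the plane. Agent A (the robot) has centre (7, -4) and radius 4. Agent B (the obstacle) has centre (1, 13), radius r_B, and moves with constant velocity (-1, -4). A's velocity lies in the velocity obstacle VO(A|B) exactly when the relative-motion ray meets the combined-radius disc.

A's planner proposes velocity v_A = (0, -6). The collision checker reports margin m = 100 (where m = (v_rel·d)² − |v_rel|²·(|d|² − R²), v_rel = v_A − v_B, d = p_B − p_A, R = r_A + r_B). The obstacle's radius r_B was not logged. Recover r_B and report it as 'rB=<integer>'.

m = 100
d = (-6, 17);  v_rel = (1, -2),  |v_rel|² = 5
v_rel×d = (1)·(17) − (-2)·(-6) = 5
since m = R²·5 − 5²:  R² = (25 + 100) / 5 = 25
R = √25 = 5  ⇒  r_B = 5 − 4 = 1

rB=1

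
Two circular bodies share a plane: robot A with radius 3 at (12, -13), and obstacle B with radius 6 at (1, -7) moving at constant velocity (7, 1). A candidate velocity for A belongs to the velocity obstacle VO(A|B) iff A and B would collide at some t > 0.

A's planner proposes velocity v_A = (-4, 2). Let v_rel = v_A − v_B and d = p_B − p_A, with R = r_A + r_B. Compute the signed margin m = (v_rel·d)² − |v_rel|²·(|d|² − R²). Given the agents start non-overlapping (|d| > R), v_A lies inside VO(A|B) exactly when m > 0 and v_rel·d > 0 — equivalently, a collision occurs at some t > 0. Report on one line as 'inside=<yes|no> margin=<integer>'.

d = (-11, 6),  |d|² = 157;  R = 3+6 = 9,  c = 157−9² = 76
v_rel = (-11, 1),  |v_rel|² = 122;  v_rel·d = (-11)·(-11) + (1)·(6) = 127
122·t² − 254·t + 76 = 0  ⇒  m = 127² − 122·76 = 6857
m = 6857 > 0,  v_rel·d = 127 > 0  ⇒  inside

inside=yes margin=6857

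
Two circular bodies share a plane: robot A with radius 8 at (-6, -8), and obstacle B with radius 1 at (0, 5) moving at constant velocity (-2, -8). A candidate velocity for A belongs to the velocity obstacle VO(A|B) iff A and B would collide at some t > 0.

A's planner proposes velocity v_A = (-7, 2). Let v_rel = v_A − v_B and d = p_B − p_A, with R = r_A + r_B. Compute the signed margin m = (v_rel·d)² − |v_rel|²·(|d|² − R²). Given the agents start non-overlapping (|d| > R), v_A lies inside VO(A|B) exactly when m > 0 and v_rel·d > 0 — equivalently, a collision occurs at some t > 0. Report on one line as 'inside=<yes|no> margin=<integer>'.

d = (6, 13),  |d|² = 205;  R = 8+1 = 9,  c = 205−9² = 124
v_rel = (-5, 10),  |v_rel|² = 125;  v_rel·d = (-5)·(6) + (10)·(13) = 100
125·t² − 200·t + 124 = 0  ⇒  m = 100² − 125·124 = -5500
m = -5500 < 0,  v_rel·d = 100 > 0  ⇒  outside

inside=no margin=-5500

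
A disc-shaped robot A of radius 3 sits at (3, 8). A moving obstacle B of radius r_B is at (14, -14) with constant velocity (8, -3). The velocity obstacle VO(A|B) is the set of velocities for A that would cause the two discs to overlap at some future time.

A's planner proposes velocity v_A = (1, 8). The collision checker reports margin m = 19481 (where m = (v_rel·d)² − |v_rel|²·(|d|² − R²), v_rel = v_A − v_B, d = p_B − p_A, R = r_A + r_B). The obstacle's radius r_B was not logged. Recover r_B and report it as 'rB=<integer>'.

m = 19481
d = (11, -22);  v_rel = (-7, 11),  |v_rel|² = 170
v_rel×d = (-7)·(-22) − (11)·(11) = 33
since m = R²·170 − 33²:  R² = (1089 + 19481) / 170 = 121
R = √121 = 11  ⇒  r_B = 11 − 3 = 8

rB=8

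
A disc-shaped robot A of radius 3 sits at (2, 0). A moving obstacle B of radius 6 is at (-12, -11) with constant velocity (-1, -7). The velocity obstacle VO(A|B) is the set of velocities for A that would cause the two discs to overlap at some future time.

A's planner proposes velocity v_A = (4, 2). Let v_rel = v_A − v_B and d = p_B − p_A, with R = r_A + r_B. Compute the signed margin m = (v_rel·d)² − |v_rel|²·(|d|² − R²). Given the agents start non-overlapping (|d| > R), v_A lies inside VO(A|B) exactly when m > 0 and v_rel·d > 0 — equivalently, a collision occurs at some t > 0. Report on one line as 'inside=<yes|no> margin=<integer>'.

d = (-14, -11),  |d|² = 317;  R = 3+6 = 9,  c = 317−9² = 236
v_rel = (5, 9),  |v_rel|² = 106;  v_rel·d = (5)·(-14) + (9)·(-11) = -169
106·t² + 338·t + 236 = 0  ⇒  m = (-169)² − 106·236 = 3545
m = 3545 > 0,  v_rel·d = -169 < 0  ⇒  outside

inside=no margin=3545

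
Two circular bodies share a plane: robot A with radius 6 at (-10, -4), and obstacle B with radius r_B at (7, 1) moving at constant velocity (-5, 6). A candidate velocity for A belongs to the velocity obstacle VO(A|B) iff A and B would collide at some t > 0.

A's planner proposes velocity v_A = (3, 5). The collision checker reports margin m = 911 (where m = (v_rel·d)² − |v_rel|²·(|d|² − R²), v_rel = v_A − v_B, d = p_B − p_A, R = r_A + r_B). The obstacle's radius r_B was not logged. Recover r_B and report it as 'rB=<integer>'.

m = 911
d = (17, 5);  v_rel = (8, -1),  |v_rel|² = 65
v_rel×d = (8)·(5) − (-1)·(17) = 57
since m = R²·65 − 57²:  R² = (3249 + 911) / 65 = 64
R = √64 = 8  ⇒  r_B = 8 − 6 = 2

rB=2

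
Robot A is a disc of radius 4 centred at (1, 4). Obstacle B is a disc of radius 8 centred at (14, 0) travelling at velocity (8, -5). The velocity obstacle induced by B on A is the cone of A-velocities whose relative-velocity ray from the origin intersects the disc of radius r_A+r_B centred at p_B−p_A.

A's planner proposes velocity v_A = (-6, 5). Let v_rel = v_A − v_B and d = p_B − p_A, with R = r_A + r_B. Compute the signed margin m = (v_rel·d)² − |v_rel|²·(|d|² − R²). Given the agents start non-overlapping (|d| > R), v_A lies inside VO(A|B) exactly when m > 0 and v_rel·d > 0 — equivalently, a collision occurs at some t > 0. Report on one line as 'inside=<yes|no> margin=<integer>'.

d = (13, -4),  |d|² = 185;  R = 4+8 = 12,  c = 185−12² = 41
v_rel = (-14, 10),  |v_rel|² = 296;  v_rel·d = (-14)·(13) + (10)·(-4) = -222
296·t² + 444·t + 41 = 0  ⇒  m = (-222)² − 296·41 = 37148
m = 37148 > 0,  v_rel·d = -222 < 0  ⇒  outside

inside=no margin=37148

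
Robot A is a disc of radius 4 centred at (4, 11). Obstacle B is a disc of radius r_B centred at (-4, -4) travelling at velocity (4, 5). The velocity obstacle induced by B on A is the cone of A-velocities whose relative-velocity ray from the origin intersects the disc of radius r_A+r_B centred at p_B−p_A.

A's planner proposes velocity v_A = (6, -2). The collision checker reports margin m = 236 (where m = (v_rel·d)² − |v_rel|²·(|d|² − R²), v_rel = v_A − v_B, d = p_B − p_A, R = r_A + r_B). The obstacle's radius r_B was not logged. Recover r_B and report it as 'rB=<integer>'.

m = 236
d = (-8, -15);  v_rel = (2, -7),  |v_rel|² = 53
v_rel×d = (2)·(-15) − (-7)·(-8) = -86
since m = R²·53 − (-86)²:  R² = (7396 + 236) / 53 = 144
R = √144 = 12  ⇒  r_B = 12 − 4 = 8

rB=8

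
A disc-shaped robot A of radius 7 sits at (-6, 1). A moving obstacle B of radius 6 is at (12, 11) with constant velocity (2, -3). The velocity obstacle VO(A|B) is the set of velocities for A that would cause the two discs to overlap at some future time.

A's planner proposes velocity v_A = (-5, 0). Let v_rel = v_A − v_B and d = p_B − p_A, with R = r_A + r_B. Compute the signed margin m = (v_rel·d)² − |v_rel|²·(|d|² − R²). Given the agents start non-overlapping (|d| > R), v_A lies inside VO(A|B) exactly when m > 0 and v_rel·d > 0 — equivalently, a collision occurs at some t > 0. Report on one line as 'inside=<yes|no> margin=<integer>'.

d = (18, 10),  |d|² = 424;  R = 7+6 = 13,  c = 424−13² = 255
v_rel = (-7, 3),  |v_rel|² = 58;  v_rel·d = (-7)·(18) + (3)·(10) = -96
58·t² + 192·t + 255 = 0  ⇒  m = (-96)² − 58·255 = -5574
m = -5574 < 0,  v_rel·d = -96 < 0  ⇒  outside

inside=no margin=-5574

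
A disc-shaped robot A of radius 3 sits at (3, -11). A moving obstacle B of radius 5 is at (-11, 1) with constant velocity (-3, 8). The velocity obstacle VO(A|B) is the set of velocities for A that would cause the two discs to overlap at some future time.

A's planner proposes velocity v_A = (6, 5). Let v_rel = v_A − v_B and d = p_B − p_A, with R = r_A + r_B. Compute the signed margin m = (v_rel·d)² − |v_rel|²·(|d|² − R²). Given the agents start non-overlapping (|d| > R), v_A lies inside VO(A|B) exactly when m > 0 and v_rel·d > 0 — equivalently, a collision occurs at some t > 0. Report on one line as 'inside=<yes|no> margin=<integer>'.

d = (-14, 12),  |d|² = 340;  R = 3+5 = 8,  c = 340−8² = 276
v_rel = (9, -3),  |v_rel|² = 90;  v_rel·d = (9)·(-14) + (-3)·(12) = -162
90·t² + 324·t + 276 = 0  ⇒  m = (-162)² − 90·276 = 1404
m = 1404 > 0,  v_rel·d = -162 < 0  ⇒  outside

inside=no margin=1404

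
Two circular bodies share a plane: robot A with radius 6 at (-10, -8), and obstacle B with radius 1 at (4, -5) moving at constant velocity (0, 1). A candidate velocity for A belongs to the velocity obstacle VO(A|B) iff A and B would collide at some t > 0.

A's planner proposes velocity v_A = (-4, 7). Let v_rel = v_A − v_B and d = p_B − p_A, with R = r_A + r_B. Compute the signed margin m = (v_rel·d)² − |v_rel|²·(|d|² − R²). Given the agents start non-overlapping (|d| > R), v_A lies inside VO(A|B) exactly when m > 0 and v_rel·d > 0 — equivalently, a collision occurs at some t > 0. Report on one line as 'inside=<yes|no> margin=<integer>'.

d = (14, 3),  |d|² = 205;  R = 6+1 = 7,  c = 205−7² = 156
v_rel = (-4, 6),  |v_rel|² = 52;  v_rel·d = (-4)·(14) + (6)·(3) = -38
52·t² + 76·t + 156 = 0  ⇒  m = (-38)² − 52·156 = -6668
m = -6668 < 0,  v_rel·d = -38 < 0  ⇒  outside

inside=no margin=-6668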